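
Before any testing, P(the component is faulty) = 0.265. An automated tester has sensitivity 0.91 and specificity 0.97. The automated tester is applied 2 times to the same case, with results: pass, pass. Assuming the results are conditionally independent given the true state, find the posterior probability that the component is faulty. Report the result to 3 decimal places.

Posterior P(H) ≈ 0.003

Let H be the event that the component is faulty; start with P(H) = 0.265. P('fail'|H) = 0.91, P('fail'|¬H) = 0.03.
Update on result 1 ('pass'): P(H) ← 0.09·0.2650 / (0.09·0.2650 + 0.97·0.7350) = 0.023850/0.73680 = 0.0324.
Update on result 2 ('pass'): P(H) ← 0.09·0.0324 / (0.09·0.0324 + 0.97·0.9676) = 0.0029133/0.94151 = 0.0031.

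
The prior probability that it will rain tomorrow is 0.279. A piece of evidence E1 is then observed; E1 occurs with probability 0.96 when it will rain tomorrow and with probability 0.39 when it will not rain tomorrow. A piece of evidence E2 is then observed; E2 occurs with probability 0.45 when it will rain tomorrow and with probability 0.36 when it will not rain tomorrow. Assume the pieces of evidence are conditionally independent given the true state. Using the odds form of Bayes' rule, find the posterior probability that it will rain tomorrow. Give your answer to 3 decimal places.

Posterior probability ≈ 0.544

Prior odds = 0.279/(1−0.279) = 0.38696. In log-odds, ln(0.38696) = -0.94943.
Add log likelihood ratios: ln(2.4615) + ln(1.2500) = 1.1239.
Posterior log-odds = 0.17450, so posterior odds = exp(0.17450) = 1.1907. Converting, P(H|E) = 1.1907/2.1907 = 0.544.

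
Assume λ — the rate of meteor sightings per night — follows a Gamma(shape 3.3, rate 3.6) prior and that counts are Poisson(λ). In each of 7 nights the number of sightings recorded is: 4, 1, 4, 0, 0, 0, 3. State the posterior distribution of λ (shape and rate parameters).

Posterior: Gamma(shape=15.3, rate=10.6)

The Poisson likelihood adds the total count to the shape and the number of exposure periods to the rate. Here ∑xᵢ = 12 and n = 7, so shape 3.3→15.3 and rate 3.6→10.6.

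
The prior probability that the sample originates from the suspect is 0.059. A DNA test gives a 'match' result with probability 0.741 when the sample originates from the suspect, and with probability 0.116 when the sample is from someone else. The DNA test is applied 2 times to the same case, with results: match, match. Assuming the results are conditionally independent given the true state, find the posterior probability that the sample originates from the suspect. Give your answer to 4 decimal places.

Posterior P(H) ≈ 0.7190

Let H be the event that the sample originates from the suspect; start with P(H) = 0.059. P('match'|H) = 0.741, P('match'|¬H) = 0.116.
Update on result 1 ('match'): P(H) ← 0.741·0.0590 / (0.741·0.0590 + 0.116·0.9410) = 0.043719/0.15288 = 0.2860.
Update on result 2 ('match'): P(H) ← 0.741·0.2860 / (0.741·0.2860 + 0.116·0.7140) = 0.21191/0.29474 = 0.7190.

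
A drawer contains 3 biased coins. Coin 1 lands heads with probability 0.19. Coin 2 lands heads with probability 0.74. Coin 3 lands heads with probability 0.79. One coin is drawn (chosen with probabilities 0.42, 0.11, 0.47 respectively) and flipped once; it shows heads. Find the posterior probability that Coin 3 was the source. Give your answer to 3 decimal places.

Tabulate prior·likelihood by source: [1] prior 0.42, lik 0.19, product 0.07980; [2] prior 0.11, lik 0.74, product 0.08140; [3] prior 0.47, lik 0.79, product 0.3713.
Normalizing constant = 0.53250; the posterior for Coin 3 is its product over the sum, 0.3713/0.53250 = 0.697.

Posterior probability ≈ 0.697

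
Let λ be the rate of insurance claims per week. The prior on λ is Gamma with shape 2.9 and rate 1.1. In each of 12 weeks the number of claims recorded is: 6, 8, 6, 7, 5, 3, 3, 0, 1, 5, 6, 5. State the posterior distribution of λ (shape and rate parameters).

Posterior: Gamma(shape=57.9, rate=13.1)

Total count ∑xᵢ = 55 over n = 12 weeks.
Gamma is conjugate to the Poisson likelihood: posterior is Gamma(shape = 2.9+55 = 57.9, rate = 1.1+12 = 13.1).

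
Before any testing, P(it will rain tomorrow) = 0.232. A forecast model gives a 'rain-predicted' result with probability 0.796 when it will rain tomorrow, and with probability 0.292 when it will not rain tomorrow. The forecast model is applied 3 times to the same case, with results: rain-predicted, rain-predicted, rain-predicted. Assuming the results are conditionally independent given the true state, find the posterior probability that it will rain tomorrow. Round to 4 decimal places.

Posterior P(H) ≈ 0.8595

Let H be the event that it will rain tomorrow; start with P(H) = 0.232. P('rain-predicted'|H) = 0.796, P('rain-predicted'|¬H) = 0.292.
Update on result 1 ('rain-predicted'): P(H) ← 0.796·0.2320 / (0.796·0.2320 + 0.292·0.7680) = 0.18467/0.40893 = 0.4516.
Update on result 2 ('rain-predicted'): P(H) ← 0.796·0.4516 / (0.796·0.4516 + 0.292·0.5484) = 0.35947/0.51961 = 0.6918.
Update on result 3 ('rain-predicted'): P(H) ← 0.796·0.6918 / (0.796·0.6918 + 0.292·0.3082) = 0.55069/0.64068 = 0.8595.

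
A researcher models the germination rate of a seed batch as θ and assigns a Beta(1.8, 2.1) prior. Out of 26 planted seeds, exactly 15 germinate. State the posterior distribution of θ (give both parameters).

The binomial likelihood is conjugate to the Beta prior: with 15 successes and 11 failures, the posterior is Beta(1.8+15, 2.1+11) = Beta(16.8, 13.1).

Posterior: Beta(16.8, 13.1)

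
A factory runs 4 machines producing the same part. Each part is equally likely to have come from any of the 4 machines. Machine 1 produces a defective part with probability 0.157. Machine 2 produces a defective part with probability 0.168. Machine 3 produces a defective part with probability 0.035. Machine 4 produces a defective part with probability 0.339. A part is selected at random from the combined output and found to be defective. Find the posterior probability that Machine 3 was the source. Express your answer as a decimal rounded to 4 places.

Posterior probability ≈ 0.0501

P(defective|M1) = 0.157; P(defective|M2) = 0.168; P(defective|M3) = 0.035; P(defective|M4) = 0.339.
Prior × likelihood for each source: 0.25·0.157=0.03925, 0.25·0.168=0.04200, 0.25·0.035=0.008750, 0.25·0.339=0.08475. Summing gives P(defective) = 0.17475.
P(Machine 3 | defective) = 0.008750 / 0.17475 = 0.0501.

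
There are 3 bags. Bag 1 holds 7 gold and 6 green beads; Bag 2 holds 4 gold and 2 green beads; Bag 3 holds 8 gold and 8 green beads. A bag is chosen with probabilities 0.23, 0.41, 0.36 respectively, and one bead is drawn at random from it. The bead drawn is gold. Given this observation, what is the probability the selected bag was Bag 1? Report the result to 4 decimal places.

Posterior probability ≈ 0.2146

Tabulate prior·likelihood by source: [1] prior 0.23, lik 0.5385, product 0.1238; [2] prior 0.41, lik 0.6667, product 0.2733; [3] prior 0.36, lik 0.5, product 0.1800.
Normalizing constant = 0.57718; the posterior for Bag 1 is its product over the sum, 0.1238/0.57718 = 0.2146.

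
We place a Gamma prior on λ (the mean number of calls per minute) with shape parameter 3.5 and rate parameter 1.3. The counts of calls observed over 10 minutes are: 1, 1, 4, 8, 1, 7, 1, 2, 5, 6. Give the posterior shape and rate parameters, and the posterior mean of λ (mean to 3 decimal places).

Total count ∑xᵢ = 36 over n = 10 minutes.
Gamma is conjugate to the Poisson likelihood: posterior is Gamma(shape = 3.5+36 = 39.5, rate = 1.3+10 = 11.3).
Posterior mean = shape/rate = 39.5/11.3 = 3.496.

Posterior: Gamma(shape=39.5, rate=11.3); mean ≈ 3.496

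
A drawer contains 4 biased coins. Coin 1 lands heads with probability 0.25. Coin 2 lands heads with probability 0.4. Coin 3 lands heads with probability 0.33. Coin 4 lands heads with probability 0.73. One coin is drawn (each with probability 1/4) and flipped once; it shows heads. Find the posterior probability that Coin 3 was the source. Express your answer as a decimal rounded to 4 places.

Tabulate prior·likelihood by source: [1] prior 0.25, lik 0.25, product 0.06250; [2] prior 0.25, lik 0.4, product 0.1000; [3] prior 0.25, lik 0.33, product 0.08250; [4] prior 0.25, lik 0.73, product 0.1825.
Normalizing constant = 0.42750; the posterior for Coin 3 is its product over the sum, 0.08250/0.42750 = 0.1930.

Posterior probability ≈ 0.1930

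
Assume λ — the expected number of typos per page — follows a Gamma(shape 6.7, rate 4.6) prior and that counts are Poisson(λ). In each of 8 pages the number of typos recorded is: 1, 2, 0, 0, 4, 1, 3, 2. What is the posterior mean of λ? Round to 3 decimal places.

Posterior mean ≈ 1.563

Total count ∑xᵢ = 13 over n = 8 pages.
Gamma is conjugate to the Poisson likelihood: posterior is Gamma(shape = 6.7+13 = 19.7, rate = 4.6+8 = 12.6).
E[λ | data] = 19.7/12.6 = 1.563.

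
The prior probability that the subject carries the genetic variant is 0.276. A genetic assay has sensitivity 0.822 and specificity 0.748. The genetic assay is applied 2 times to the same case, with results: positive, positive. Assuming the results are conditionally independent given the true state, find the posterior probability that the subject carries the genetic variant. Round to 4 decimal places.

Posterior P(H) ≈ 0.8022

Let H be the event that the subject carries the genetic variant; start with P(H) = 0.276. P('positive'|H) = 0.822, P('positive'|¬H) = 0.252.
Update on result 1 ('positive'): P(H) ← 0.822·0.2760 / (0.822·0.2760 + 0.252·0.7240) = 0.22687/0.40932 = 0.5543.
Update on result 2 ('positive'): P(H) ← 0.822·0.5543 / (0.822·0.5543 + 0.252·0.4457) = 0.45561/0.56793 = 0.8022.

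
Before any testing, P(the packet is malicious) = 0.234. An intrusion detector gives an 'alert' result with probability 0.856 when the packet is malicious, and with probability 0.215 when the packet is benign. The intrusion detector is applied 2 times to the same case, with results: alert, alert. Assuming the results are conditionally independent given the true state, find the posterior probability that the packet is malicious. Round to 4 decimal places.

Posterior P(H) ≈ 0.8288

Let H be the event that the packet is malicious; start with P(H) = 0.234. P('alert'|H) = 0.856, P('alert'|¬H) = 0.215.
Update on result 1 ('alert'): P(H) ← 0.856·0.2340 / (0.856·0.2340 + 0.215·0.7660) = 0.20030/0.36499 = 0.5488.
Update on result 2 ('alert'): P(H) ← 0.856·0.5488 / (0.856·0.5488 + 0.215·0.4512) = 0.46976/0.56677 = 0.8288.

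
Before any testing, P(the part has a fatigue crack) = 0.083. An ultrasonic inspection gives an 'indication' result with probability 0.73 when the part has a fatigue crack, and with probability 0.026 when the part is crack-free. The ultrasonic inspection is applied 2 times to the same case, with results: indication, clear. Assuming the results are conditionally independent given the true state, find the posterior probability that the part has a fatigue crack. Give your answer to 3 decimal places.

Let H be the event that the part has a fatigue crack; start with P(H) = 0.083. P('indication'|H) = 0.73, P('indication'|¬H) = 0.026.
Update on result 1 ('indication'): P(H) ← 0.73·0.0830 / (0.73·0.0830 + 0.026·0.9170) = 0.060590/0.084432 = 0.7176.
Update on result 2 ('clear'): P(H) ← 0.27·0.7176 / (0.27·0.7176 + 0.974·0.2824) = 0.19376/0.46880 = 0.4133.

Posterior P(H) ≈ 0.413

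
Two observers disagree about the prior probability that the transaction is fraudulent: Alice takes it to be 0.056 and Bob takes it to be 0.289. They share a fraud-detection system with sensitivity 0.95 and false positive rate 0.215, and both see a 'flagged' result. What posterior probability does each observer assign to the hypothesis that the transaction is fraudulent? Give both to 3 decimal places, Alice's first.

Alice: 0.208; Bob: 0.642

The likelihood ratio for a 'flagged' result is 0.95/0.215 = 4.4186.
Alice: prior odds 0.056/0.944 = 0.059322; posterior odds 0.26212; posterior probability 0.208.
Bob: prior odds 0.289/0.711 = 0.40647; posterior odds 1.7960; posterior probability 0.642.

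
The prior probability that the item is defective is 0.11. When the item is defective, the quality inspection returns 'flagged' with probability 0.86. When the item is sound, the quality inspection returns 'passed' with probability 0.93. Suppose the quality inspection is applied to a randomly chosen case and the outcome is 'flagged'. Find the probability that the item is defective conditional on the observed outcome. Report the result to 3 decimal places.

P(H | E) ≈ 0.603

Write H for 'the item is defective'. Prior odds H:¬H = 0.11/0.89 = 0.12360. For the 'flagged' outcome, the likelihood ratio is 0.86/0.07 = 12.286.
Posterior odds = 0.12360 × 12.286 = 1.5185, so P(H|E) = 1.5185/(1+1.5185) = 0.603.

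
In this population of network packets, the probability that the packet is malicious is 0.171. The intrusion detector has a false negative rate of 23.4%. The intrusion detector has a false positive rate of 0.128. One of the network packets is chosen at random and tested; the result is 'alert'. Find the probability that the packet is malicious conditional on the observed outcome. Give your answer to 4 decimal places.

P(H | E) ≈ 0.5525

Let H be the event that the packet is malicious. P(H) = 0.171, so P(¬H) = 0.829. With E the 'alert' result, P(E|H) = 0.766 and P(E|¬H) = 0.128.
P(E) = 0.766·0.171 + 0.128·0.829 = 0.13099 + 0.10611 = 0.23710.
By Bayes' theorem, P(H|E) = 0.13099 / 0.23710 = 0.5525.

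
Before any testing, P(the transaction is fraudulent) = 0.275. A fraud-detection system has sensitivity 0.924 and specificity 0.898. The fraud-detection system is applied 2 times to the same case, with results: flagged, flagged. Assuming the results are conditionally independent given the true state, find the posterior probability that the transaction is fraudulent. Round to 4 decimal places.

Posterior P(H) ≈ 0.9689

Let H be the event that the transaction is fraudulent; start with P(H) = 0.275. P('flagged'|H) = 0.924, P('flagged'|¬H) = 0.102.
Update on result 1 ('flagged'): P(H) ← 0.924·0.2750 / (0.924·0.2750 + 0.102·0.7250) = 0.25410/0.32805 = 0.7746.
Update on result 2 ('flagged'): P(H) ← 0.924·0.7746 / (0.924·0.7746 + 0.102·0.2254) = 0.71571/0.73870 = 0.9689.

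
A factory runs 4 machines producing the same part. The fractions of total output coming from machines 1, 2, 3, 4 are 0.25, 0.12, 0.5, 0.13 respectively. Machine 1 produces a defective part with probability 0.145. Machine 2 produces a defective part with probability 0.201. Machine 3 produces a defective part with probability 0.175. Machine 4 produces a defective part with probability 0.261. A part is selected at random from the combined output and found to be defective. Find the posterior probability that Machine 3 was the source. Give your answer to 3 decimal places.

Posterior probability ≈ 0.481

Tabulate prior·likelihood by source: [1] prior 0.25, lik 0.145, product 0.03625; [2] prior 0.12, lik 0.201, product 0.02412; [3] prior 0.5, lik 0.175, product 0.08750; [4] prior 0.13, lik 0.261, product 0.03393.
Normalizing constant = 0.18180; the posterior for Machine 3 is its product over the sum, 0.08750/0.18180 = 0.481.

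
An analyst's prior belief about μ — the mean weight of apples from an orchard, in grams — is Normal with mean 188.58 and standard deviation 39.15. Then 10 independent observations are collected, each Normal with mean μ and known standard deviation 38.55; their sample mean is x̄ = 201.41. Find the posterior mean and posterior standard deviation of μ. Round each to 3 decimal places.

Posterior mean ≈ 200.276; posterior SD ≈ 11.639

Prior precision 1/τ₀² = 1/39.15² = 0.00065243; data precision n/σ² = 10/38.55² = 0.00672901.
Posterior precision = 0.00065243 + 0.00672901 = 0.00738144, giving posterior SD = 1/√0.00738144 = 11.639.
Posterior mean = (0.00065243·188.58 + 0.00672901·201.41) / 0.00738144 = 200.276.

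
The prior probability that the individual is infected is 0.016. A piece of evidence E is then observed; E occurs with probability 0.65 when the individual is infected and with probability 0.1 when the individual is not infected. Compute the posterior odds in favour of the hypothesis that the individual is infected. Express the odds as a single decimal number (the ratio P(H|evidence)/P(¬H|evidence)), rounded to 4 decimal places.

Prior odds = 0.016/(1−0.016) = 0.016260.
Likelihood ratio for E = 0.65/0.1 = 6.5000.
Posterior odds = prior odds × LR = 0.10569.

Posterior odds ≈ 0.1057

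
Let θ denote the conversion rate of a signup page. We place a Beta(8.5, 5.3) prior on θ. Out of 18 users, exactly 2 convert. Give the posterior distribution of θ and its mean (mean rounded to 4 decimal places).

Posterior: Beta(10.5, 21.3); mean ≈ 0.3302

The binomial likelihood is conjugate to the Beta prior: with 2 successes and 16 failures, the posterior is Beta(8.5+2, 5.3+16) = Beta(10.5, 21.3).
E[θ | data] = 10.5/(10.5+21.3) = 0.3302.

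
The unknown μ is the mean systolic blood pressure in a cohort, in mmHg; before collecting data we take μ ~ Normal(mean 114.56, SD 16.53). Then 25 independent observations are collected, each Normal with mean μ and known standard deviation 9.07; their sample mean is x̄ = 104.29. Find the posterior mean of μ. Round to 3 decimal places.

Posterior mean ≈ 104.412

With known σ, the Normal prior is conjugate. Weight on the data is w = (n/σ²)/(n/σ² + 1/τ₀²) = 0.303896/(0.303896+0.00365977) = 0.98810.
Posterior mean = w·x̄ + (1−w)·μ₀ = 0.98810·104.29 + 0.011900·114.56 = 104.412.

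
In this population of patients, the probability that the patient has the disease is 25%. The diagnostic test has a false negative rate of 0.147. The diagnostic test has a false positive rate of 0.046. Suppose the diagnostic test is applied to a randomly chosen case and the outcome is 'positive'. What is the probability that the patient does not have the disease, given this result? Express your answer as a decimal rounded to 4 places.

Let H be the event that the patient has the disease. P(H) = 0.25, so P(¬H) = 0.75. With E the 'positive' result, P(E|H) = 0.853 and P(E|¬H) = 0.046.
P(E) = 0.853·0.25 + 0.046·0.75 = 0.21325 + 0.034500 = 0.24775.
By Bayes' theorem, P(H|E) = 0.21325 / 0.24775 = 0.8607. Hence P(¬H|E) = 1 − 0.8607 = 0.1393.

P(¬H | E) ≈ 0.1393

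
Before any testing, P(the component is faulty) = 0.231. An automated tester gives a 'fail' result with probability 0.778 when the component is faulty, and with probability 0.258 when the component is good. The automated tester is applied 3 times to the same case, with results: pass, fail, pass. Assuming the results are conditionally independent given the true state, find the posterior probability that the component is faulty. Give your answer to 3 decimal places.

Posterior P(H) ≈ 0.075

With H the event that the component is faulty, the joint likelihood of the observed sequence is P(data|H) = 0.222·0.778·0.222 = 0.038343 and P(data|¬H) = 0.742·0.258·0.742 = 0.14205.
Bayes: P(H|data) = 0.231·0.038343 / (0.231·0.038343 + 0.769·0.14205) = 0.0088572/0.11809 = 0.0750.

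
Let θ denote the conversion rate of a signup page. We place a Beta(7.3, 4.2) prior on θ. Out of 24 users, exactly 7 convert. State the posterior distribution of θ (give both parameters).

Posterior: Beta(14.3, 21.2)

Observing 7 successes and 17 failures updates Beta(7.3, 4.2) by adding the success and failure counts to the two shape parameters: α = 7.3+7 = 14.3, β = 4.2+17 = 21.2.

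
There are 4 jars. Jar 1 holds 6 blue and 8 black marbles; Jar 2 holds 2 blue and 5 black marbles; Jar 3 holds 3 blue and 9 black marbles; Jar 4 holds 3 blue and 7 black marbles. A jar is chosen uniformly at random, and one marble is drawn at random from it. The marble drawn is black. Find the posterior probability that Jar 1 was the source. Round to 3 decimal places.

Posterior probability ≈ 0.209

P(black|Jar 1) = 0.5714; P(black|Jar 2) = 0.7143; P(black|Jar 3) = 0.75; P(black|Jar 4) = 0.7.
Prior × likelihood for each source: 0.25·0.5714=0.1429, 0.25·0.7143=0.1786, 0.25·0.75=0.1875, 0.25·0.7=0.1750. Summing gives P(black) = 0.68393.
P(Jar 1 | black) = 0.1429 / 0.68393 = 0.209.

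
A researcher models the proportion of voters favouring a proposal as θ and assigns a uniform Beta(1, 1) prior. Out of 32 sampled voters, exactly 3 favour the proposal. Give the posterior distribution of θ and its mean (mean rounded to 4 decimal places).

Posterior: Beta(4, 30); mean ≈ 0.1176

Observing 3 successes and 29 failures updates Beta(1, 1) by adding the success and failure counts to the two shape parameters: α = 1+3 = 4, β = 1+29 = 30.
E[θ | data] = 4/(4+30) = 0.1176.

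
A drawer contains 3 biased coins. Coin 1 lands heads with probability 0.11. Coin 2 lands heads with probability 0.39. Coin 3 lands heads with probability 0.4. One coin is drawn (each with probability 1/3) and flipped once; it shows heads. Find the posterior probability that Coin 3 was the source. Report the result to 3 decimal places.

Posterior probability ≈ 0.444

P(heads|C1) = 0.11; P(heads|C2) = 0.39; P(heads|C3) = 0.4.
Prior × likelihood for each source: 0.333333·0.11=0.03667, 0.333333·0.39=0.1300, 0.333333·0.4=0.1333. Summing gives P(heads) = 0.30000.
P(Coin 3 | heads) = 0.1333 / 0.30000 = 0.444.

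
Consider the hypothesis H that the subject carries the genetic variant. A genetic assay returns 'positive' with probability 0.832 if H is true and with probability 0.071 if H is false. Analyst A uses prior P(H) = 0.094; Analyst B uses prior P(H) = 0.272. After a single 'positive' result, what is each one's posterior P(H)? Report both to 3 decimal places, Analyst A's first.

The likelihood ratio for a 'positive' result is 0.832/0.071 = 11.718.
Analyst A: prior odds 0.094/0.906 = 0.10375; posterior odds 1.2158; posterior probability 0.549.
Analyst B: prior odds 0.272/0.728 = 0.37363; posterior odds 4.3783; posterior probability 0.814.

Analyst A: 0.549; Analyst B: 0.814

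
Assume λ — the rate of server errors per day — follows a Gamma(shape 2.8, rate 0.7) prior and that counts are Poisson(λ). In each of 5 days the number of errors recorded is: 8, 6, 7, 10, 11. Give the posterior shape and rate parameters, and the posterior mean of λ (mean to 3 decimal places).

Posterior: Gamma(shape=44.8, rate=5.7); mean ≈ 7.860

Total count ∑xᵢ = 42 over n = 5 days.
Gamma is conjugate to the Poisson likelihood: posterior is Gamma(shape = 2.8+42 = 44.8, rate = 0.7+5 = 5.7).
Posterior mean = shape/rate = 44.8/5.7 = 7.860.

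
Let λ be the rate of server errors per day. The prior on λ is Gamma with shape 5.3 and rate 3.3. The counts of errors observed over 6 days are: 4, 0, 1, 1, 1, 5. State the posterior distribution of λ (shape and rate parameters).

Posterior: Gamma(shape=17.3, rate=9.3)

The Poisson likelihood adds the total count to the shape and the number of exposure periods to the rate. Here ∑xᵢ = 12 and n = 6, so shape 5.3→17.3 and rate 3.3→9.3.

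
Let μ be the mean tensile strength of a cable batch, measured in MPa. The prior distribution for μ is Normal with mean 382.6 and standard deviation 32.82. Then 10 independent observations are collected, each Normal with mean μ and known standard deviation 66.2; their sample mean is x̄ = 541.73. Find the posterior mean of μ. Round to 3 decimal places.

With known σ, the Normal prior is conjugate. Weight on the data is w = (n/σ²)/(n/σ² + 1/τ₀²) = 0.00228183/(0.00228183+0.00092837) = 0.71081.
Posterior mean = w·x̄ + (1−w)·μ₀ = 0.71081·541.73 + 0.28919·382.6 = 495.711.

Posterior mean ≈ 495.711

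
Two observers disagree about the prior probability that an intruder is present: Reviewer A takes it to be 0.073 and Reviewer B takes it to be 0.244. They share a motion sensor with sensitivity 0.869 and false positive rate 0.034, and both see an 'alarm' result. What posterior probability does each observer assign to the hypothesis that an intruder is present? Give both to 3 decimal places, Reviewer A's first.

P('+'|H) = 0.869, P('+'|¬H) = 0.034.
Reviewer A: numerator 0.869·0.073 = 0.063437; evidence = 0.063437+0.034·0.927 = 0.094955; posterior = 0.668.
Reviewer B: numerator 0.869·0.244 = 0.21204; evidence = 0.21204+0.034·0.756 = 0.23774; posterior = 0.892.

Reviewer A: 0.668; Reviewer B: 0.892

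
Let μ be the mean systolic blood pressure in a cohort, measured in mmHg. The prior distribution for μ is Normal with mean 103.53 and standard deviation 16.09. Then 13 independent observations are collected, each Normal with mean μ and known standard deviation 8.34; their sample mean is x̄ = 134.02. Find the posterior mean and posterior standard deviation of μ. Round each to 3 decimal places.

Posterior mean ≈ 133.403; posterior SD ≈ 2.290

With known σ, the Normal prior is conjugate. Weight on the data is w = (n/σ²)/(n/σ² + 1/τ₀²) = 0.186901/(0.186901+0.00386267) = 0.97975.
Posterior mean = w·x̄ + (1−w)·μ₀ = 0.97975·134.02 + 0.020248·103.53 = 133.403. Posterior variance = 1/(0.186901+0.00386267) = 5.24209, so SD = 2.290.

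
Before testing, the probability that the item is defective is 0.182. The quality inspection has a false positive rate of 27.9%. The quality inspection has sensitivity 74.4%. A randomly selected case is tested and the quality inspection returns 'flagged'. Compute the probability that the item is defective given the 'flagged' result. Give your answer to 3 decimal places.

Write H for 'the item is defective'. Prior odds H:¬H = 0.182/0.818 = 0.22249. For the 'flagged' outcome, the likelihood ratio is 0.744/0.279 = 2.6667.
Posterior odds = 0.22249 × 2.6667 = 0.59332, so P(H|E) = 0.59332/(1+0.59332) = 0.372.

P(H | E) ≈ 0.372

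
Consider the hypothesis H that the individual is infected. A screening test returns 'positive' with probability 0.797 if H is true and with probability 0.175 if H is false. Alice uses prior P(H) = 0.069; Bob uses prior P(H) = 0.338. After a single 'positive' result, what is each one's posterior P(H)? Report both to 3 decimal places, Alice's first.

Alice: 0.252; Bob: 0.699

The likelihood ratio for a 'positive' result is 0.797/0.175 = 4.5543.
Alice: prior odds 0.069/0.931 = 0.074114; posterior odds 0.33754; posterior probability 0.252.
Bob: prior odds 0.338/0.662 = 0.51057; posterior odds 2.3253; posterior probability 0.699.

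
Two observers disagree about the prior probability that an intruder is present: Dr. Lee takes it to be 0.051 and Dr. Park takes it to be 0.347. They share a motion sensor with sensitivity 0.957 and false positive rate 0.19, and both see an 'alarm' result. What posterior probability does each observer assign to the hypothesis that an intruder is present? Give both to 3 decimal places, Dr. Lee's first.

Dr. Lee: 0.213; Dr. Park: 0.728

P('+'|H) = 0.957, P('+'|¬H) = 0.19.
Dr. Lee: numerator 0.957·0.051 = 0.048807; evidence = 0.048807+0.19·0.949 = 0.22912; posterior = 0.213.
Dr. Park: numerator 0.957·0.347 = 0.33208; evidence = 0.33208+0.19·0.653 = 0.45615; posterior = 0.728.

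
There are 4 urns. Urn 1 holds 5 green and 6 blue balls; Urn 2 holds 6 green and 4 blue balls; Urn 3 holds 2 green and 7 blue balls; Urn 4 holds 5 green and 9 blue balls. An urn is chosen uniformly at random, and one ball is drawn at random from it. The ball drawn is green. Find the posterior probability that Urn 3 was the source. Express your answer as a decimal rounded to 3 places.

P(green|Urn 1) = 0.4545; P(green|Urn 2) = 0.6; P(green|Urn 3) = 0.2222; P(green|Urn 4) = 0.3571.
Prior × likelihood for each source: 0.25·0.4545=0.1136, 0.25·0.6=0.1500, 0.25·0.2222=0.05556, 0.25·0.3571=0.08929. Summing gives P(green) = 0.40848.
P(Urn 3 | green) = 0.05556 / 0.40848 = 0.136.

Posterior probability ≈ 0.136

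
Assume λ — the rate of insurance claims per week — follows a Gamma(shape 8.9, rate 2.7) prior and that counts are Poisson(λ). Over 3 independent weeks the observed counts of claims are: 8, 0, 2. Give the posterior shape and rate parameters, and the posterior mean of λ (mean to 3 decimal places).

The Poisson likelihood adds the total count to the shape and the number of exposure periods to the rate. Here ∑xᵢ = 10 and n = 3, so shape 8.9→18.9 and rate 2.7→5.7.
E[λ | data] = 18.9/5.7 = 3.316.

Posterior: Gamma(shape=18.9, rate=5.7); mean ≈ 3.316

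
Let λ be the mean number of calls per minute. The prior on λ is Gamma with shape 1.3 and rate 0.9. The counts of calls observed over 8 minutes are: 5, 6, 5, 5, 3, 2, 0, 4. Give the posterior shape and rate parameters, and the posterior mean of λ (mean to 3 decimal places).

The Poisson likelihood adds the total count to the shape and the number of exposure periods to the rate. Here ∑xᵢ = 30 and n = 8, so shape 1.3→31.3 and rate 0.9→8.9.
Posterior mean = shape/rate = 31.3/8.9 = 3.517.

Posterior: Gamma(shape=31.3, rate=8.9); mean ≈ 3.517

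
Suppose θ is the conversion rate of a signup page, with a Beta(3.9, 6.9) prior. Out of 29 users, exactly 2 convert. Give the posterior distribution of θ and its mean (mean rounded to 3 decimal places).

Observing 2 successes and 27 failures updates Beta(3.9, 6.9) by adding the success and failure counts to the two shape parameters: α = 3.9+2 = 5.9, β = 6.9+27 = 33.9.
Posterior mean = α/(α+β) = 5.9/39.8 = 0.148.

Posterior: Beta(5.9, 33.9); mean ≈ 0.148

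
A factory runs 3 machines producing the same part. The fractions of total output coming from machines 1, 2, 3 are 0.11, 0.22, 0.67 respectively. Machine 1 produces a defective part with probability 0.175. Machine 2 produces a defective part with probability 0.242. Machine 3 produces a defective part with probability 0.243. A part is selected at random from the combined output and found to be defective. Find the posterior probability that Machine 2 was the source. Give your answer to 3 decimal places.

Tabulate prior·likelihood by source: [1] prior 0.11, lik 0.175, product 0.01925; [2] prior 0.22, lik 0.242, product 0.05324; [3] prior 0.67, lik 0.243, product 0.1628.
Normalizing constant = 0.23530; the posterior for Machine 2 is its product over the sum, 0.05324/0.23530 = 0.226.

Posterior probability ≈ 0.226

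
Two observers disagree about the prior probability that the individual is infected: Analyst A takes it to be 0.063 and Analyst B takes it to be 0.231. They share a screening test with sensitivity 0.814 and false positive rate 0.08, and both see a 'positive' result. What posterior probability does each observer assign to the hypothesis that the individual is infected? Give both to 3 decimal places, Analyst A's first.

The likelihood ratio for a 'positive' result is 0.814/0.08 = 10.175.
Analyst A: prior odds 0.063/0.937 = 0.067236; posterior odds 0.68412; posterior probability 0.406.
Analyst B: prior odds 0.231/0.769 = 0.30039; posterior odds 3.0565; posterior probability 0.753.

Analyst A: 0.406; Analyst B: 0.753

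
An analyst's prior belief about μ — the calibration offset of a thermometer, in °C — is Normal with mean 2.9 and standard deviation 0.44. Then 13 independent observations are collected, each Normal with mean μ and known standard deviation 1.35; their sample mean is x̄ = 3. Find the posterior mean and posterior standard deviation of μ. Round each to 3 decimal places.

Posterior mean ≈ 2.958; posterior SD ≈ 0.285

Prior precision 1/τ₀² = 1/0.44² = 5.16529; data precision n/σ² = 13/1.35² = 7.13306.
Posterior precision = 5.16529 + 7.13306 = 12.2983, giving posterior SD = 1/√12.2983 = 0.285.
Posterior mean = (5.16529·2.9 + 7.13306·3) / 12.2983 = 2.958.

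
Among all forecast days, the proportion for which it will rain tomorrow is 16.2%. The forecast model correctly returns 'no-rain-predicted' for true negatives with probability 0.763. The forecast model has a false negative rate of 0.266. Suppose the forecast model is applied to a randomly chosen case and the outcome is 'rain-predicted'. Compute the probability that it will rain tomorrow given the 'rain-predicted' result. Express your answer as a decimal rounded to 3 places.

Write H for 'it will rain tomorrow'. Prior odds H:¬H = 0.162/0.838 = 0.19332. For the 'rain-predicted' outcome, the likelihood ratio is 0.734/0.237 = 3.0970.
Posterior odds = 0.19332 × 3.0970 = 0.59871, so P(H|E) = 0.59871/(1+0.59871) = 0.374.

P(H | E) ≈ 0.374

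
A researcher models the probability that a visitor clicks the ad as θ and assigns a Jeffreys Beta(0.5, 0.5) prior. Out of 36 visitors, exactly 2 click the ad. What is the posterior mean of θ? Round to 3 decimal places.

Observing 2 successes and 34 failures updates Beta(0.5, 0.5) by adding the success and failure counts to the two shape parameters: α = 0.5+2 = 2.5, β = 0.5+34 = 34.5.
E[θ | data] = 2.5/(2.5+34.5) = 0.068.

Posterior mean ≈ 0.068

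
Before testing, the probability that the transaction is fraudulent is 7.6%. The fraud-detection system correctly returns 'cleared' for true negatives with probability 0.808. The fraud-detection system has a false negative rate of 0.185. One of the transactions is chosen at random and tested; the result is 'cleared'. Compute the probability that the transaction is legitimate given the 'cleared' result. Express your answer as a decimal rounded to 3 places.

P(¬H | E) ≈ 0.982

Write H for 'the transaction is fraudulent'. Prior odds H:¬H = 0.076/0.924 = 0.082251. For the 'cleared' outcome, the likelihood ratio is 0.185/0.808 = 0.22896.
Posterior odds = 0.082251 × 0.22896 = 0.018832, so P(H|E) = 0.018832/(1+0.018832) = 0.018. Then P(¬H|E) = 1 − 0.018 = 0.982.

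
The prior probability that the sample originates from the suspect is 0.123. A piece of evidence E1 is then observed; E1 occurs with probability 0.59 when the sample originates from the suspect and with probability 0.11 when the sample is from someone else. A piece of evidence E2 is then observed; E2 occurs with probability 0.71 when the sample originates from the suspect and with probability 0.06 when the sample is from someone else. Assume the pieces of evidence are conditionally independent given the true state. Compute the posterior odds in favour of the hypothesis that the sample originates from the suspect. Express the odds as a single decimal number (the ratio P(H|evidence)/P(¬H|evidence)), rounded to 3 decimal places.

Prior odds = 0.123/(1−0.123) = 0.14025. In log-odds, ln(0.14025) = -1.9643.
Add log likelihood ratios: ln(5.3636) + ln(11.833) = 4.1506.
Posterior log-odds = 2.1862, so posterior odds = exp(2.1862) = 8.9017.

Posterior odds ≈ 8.902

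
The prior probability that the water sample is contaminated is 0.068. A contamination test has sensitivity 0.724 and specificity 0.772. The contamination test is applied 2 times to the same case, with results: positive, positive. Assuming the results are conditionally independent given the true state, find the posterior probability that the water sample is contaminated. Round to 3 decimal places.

With H the event that the water sample is contaminated, the joint likelihood of the observed sequence is P(data|H) = 0.724·0.724 = 0.52418 and P(data|¬H) = 0.228·0.228 = 0.051984.
Bayes: P(H|data) = 0.068·0.52418 / (0.068·0.52418 + 0.932·0.051984) = 0.035644/0.084093 = 0.4239.

Posterior P(H) ≈ 0.424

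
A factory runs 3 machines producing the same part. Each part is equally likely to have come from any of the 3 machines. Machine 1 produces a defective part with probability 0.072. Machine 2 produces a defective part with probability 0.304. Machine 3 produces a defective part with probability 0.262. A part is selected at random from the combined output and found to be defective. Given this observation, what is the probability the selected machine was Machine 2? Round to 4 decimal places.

Tabulate prior·likelihood by source: [1] prior 0.333333, lik 0.072, product 0.02400; [2] prior 0.333333, lik 0.304, product 0.1013; [3] prior 0.333333, lik 0.262, product 0.08733.
Normalizing constant = 0.21267; the posterior for Machine 2 is its product over the sum, 0.1013/0.21267 = 0.4765.

Posterior probability ≈ 0.4765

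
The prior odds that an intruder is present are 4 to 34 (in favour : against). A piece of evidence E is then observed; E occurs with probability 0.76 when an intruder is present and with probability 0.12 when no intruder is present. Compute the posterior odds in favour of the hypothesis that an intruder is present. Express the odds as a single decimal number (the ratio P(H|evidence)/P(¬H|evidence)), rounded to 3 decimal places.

Posterior odds ≈ 0.745

Prior odds = 4/34 = 0.11765. In log-odds, ln(0.11765) = -2.1401.
Add log likelihood ratio: ln(6.3333) = 1.8458.
Posterior log-odds = -0.29424, so posterior odds = exp(-0.29424) = 0.74510.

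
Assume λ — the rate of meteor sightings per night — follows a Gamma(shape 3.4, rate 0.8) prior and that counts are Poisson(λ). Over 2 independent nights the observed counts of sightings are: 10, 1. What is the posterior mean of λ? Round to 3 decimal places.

Posterior mean ≈ 5.143

Total count ∑xᵢ = 11 over n = 2 nights.
Gamma is conjugate to the Poisson likelihood: posterior is Gamma(shape = 3.4+11 = 14.4, rate = 0.8+2 = 2.8).
E[λ | data] = 14.4/2.8 = 5.143.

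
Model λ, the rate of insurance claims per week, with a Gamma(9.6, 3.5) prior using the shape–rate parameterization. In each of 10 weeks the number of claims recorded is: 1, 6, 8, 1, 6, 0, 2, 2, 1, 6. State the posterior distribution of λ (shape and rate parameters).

Total count ∑xᵢ = 33 over n = 10 weeks.
Gamma is conjugate to the Poisson likelihood: posterior is Gamma(shape = 9.6+33 = 42.6, rate = 3.5+10 = 13.5).

Posterior: Gamma(shape=42.6, rate=13.5)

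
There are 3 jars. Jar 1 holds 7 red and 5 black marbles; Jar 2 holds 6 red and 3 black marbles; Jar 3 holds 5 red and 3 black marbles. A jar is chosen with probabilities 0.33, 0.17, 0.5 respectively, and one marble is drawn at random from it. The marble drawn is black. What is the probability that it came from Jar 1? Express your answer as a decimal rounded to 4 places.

Posterior probability ≈ 0.3603

Tabulate prior·likelihood by source: [1] prior 0.33, lik 0.4167, product 0.1375; [2] prior 0.17, lik 0.3333, product 0.05667; [3] prior 0.5, lik 0.375, product 0.1875.
Normalizing constant = 0.38167; the posterior for Jar 1 is its product over the sum, 0.1375/0.38167 = 0.3603.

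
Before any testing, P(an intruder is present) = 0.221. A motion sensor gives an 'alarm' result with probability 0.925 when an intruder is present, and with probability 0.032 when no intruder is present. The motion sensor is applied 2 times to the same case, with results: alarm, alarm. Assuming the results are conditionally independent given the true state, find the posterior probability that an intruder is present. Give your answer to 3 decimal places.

Posterior P(H) ≈ 0.996

Let H be the event that an intruder is present; start with P(H) = 0.221. P('alarm'|H) = 0.925, P('alarm'|¬H) = 0.032.
Update on result 1 ('alarm'): P(H) ← 0.925·0.2210 / (0.925·0.2210 + 0.032·0.7790) = 0.20443/0.22935 = 0.8913.
Update on result 2 ('alarm'): P(H) ← 0.925·0.8913 / (0.925·0.8913 + 0.032·0.1087) = 0.82446/0.82794 = 0.9958.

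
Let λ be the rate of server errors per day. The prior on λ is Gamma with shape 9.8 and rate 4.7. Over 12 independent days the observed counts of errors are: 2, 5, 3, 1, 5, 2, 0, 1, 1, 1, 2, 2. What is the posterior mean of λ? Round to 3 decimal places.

Posterior mean ≈ 2.084

Total count ∑xᵢ = 25 over n = 12 days.
Gamma is conjugate to the Poisson likelihood: posterior is Gamma(shape = 9.8+25 = 34.8, rate = 4.7+12 = 16.7).
Posterior mean = shape/rate = 34.8/16.7 = 2.084.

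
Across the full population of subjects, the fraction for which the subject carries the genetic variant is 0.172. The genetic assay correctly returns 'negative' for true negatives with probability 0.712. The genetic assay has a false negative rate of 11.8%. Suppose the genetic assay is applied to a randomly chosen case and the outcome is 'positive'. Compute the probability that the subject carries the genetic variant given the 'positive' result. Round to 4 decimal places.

P(H | E) ≈ 0.3888

Write H for 'the subject carries the genetic variant'. Prior odds H:¬H = 0.172/0.828 = 0.20773. For the 'positive' outcome, the likelihood ratio is 0.882/0.288 = 3.0625.
Posterior odds = 0.20773 × 3.0625 = 0.63617, so P(H|E) = 0.63617/(1+0.63617) = 0.3888.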